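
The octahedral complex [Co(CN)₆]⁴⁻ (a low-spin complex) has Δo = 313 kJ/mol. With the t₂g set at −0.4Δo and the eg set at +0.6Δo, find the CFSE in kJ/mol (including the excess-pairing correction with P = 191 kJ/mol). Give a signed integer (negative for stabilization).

Each CN⁻ contributes -1; 6 × (-1) = -6. With overall charge -4, Co is in the +2 oxidation state.
Co is in group 9, so Co²⁺ is d⁷ (9 − 2 = 7).
Electron filling gives t₂g⁶ eg¹.
CFSE(orbital) = 6×(-0.4Δo) + 1×(0.6Δo) = -1.8Δo; with Δo = 313 kJ/mol that is -563 kJ/mol.
Relative to high-spin t₂g⁵ eg² (2 paired), the low-spin configuration has 1 additional pair, contributing +1 × 191 = +191 kJ/mol.
Overall CFSE = -563 + 191 = -372 kJ/mol.

-372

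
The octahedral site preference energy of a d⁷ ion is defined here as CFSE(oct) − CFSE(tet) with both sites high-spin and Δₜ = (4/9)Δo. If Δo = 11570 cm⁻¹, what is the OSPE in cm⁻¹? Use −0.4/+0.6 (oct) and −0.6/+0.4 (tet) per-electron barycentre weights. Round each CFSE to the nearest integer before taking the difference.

Octahedral high-spin t₂g⁵ eg²: CFSE = -0.8 × 11570 = -9256 cm⁻¹.
In a tetrahedral site the filling is e⁴ t₂³: CFSE(tet) = -1.2Δₜ = -1.2 × (4/9)(11570) = -6171 cm⁻¹.
Subtracting, OSPE = -9256 − (-6171) = -3085 cm⁻¹.

-3085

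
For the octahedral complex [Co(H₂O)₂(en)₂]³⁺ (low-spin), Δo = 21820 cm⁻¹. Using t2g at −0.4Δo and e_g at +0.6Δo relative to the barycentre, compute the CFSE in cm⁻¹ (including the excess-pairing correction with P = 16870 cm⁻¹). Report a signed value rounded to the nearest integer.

-18628

Ligand charges: 2×(+0) from H₂O and 2×(+0) from en sum to +0; with overall charge +3, Co is +3.
Co is in group 9, so Co³⁺ is d⁶ (9 − 3 = 6).
Electron filling gives t2g^6 e_g^0.
The orbital stabilization is -2.4Δo = -2.4 × 21820 = -52368 cm⁻¹.
Relative to high-spin t2g^4 e_g^2 (1 paired), the low-spin configuration has 2 additional pairs, contributing +2 × 16870 = +33740 cm⁻¹.
Combining: -52368 + 33740 = -18628 cm⁻¹.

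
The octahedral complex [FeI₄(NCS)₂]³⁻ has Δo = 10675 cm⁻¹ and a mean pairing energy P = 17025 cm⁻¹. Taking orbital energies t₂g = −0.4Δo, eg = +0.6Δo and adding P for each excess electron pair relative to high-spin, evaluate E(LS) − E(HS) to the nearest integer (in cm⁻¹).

Ligand charges: 4×(-1) from I⁻ and 2×(-1) from NCS⁻ sum to -6; with overall charge -3, Fe is +3.
Group 8 minus oxidation state +3 gives a d⁵ configuration for Fe³⁺.
High-spin d⁵ fills as t₂g³ eg² with CFSE 3(−0.4) + 2(+0.6) = 0.0Δo = 0 cm⁻¹.
For low-spin the configuration is t₂g⁵ eg⁰: orbital energy -2.0 × 10675 = -21350 cm⁻¹, and 2 additional pairs relative to high-spin add 34050 cm⁻¹, giving 12700 cm⁻¹.
Thus E(LS) − E(HS) = 12700 cm⁻¹.

12700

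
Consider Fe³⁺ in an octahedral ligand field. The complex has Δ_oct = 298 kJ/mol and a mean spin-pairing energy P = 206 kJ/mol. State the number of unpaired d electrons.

Fe³⁺: group 8, so d-count = 8 − 3 = 5.
With Δ_oct > P the complex is low-spin.
Configuration: t₂g⁵ eg⁰.
Unpaired electrons: 1.

1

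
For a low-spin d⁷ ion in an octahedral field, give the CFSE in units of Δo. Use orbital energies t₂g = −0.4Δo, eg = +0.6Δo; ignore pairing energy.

-1.8 Δo

Configuration: t₂g⁶ eg¹.
CFSE = 6(-0.4Δo) + 1(0.6Δo) = -2.4Δo + 0.6Δo = -1.8Δo.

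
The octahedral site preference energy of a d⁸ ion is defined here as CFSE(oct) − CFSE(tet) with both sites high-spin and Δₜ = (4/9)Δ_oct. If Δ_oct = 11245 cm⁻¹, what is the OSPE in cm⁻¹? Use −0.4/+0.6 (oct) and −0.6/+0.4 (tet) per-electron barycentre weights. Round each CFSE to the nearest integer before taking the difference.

-9496

Octahedral (high-spin): t₂g⁶ eg², CFSE = 6(−0.4) + 2(+0.6) = -1.2Δ_oct = -1.2 × 11245 = -13494 cm⁻¹.
Tetrahedral e⁴ t₂⁴ gives -0.8Δₜ = -0.8 × (4/9) × 11245 = -3998 cm⁻¹.
OSPE = -13494 − (-3998) = -9496 cm⁻¹.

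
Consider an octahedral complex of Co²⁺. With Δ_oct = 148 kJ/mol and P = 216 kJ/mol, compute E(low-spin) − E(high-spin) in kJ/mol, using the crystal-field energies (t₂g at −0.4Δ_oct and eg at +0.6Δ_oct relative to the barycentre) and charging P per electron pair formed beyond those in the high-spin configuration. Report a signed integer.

68

Group 9 minus oxidation state +2 gives a d⁷ configuration for Co²⁺.
High-spin: t₂g⁵ eg², CFSE = -0.8Δ_oct = -118 kJ/mol.
For low-spin the configuration is t₂g⁶ eg¹: orbital energy -1.8 × 148 = -266 kJ/mol, and 1 additional pair relative to high-spin adds 216 kJ/mol, giving -50 kJ/mol.
Thus E(LS) − E(HS) = 68 kJ/mol.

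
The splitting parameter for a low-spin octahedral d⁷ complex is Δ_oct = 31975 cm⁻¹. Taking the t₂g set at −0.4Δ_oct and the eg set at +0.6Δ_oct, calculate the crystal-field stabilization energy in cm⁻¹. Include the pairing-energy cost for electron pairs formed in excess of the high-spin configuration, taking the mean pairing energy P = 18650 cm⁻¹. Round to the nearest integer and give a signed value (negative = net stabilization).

Configuration: t₂g⁶ eg¹.
The orbital stabilization is -1.8Δ_oct = -1.8 × 31975 = -57555 cm⁻¹.
Pairing penalty: 3 pairs vs 2 in the high-spin reference → 1 extra × P = 18650 cm⁻¹.
Combining: -57555 + 18650 = -38905 cm⁻¹.

-38905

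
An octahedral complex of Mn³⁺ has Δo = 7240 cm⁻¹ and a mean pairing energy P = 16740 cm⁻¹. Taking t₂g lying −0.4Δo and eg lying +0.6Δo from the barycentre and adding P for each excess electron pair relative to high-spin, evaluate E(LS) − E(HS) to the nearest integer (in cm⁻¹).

9500

Mn³⁺: group 7, so d-count = 7 − 3 = 4.
High-spin d⁴ fills as t₂g³ eg¹ with CFSE 3(−0.4) + 1(+0.6) = -0.6Δo = -4344 cm⁻¹.
Low-spin: t₂g⁴ eg⁰, orbital CFSE = -1.6Δo = -11584 cm⁻¹; plus 1 excess pair × P = +16740 cm⁻¹; total 5156 cm⁻¹.
E(LS) − E(HS) = 5156 − (-4344) = 9500 cm⁻¹.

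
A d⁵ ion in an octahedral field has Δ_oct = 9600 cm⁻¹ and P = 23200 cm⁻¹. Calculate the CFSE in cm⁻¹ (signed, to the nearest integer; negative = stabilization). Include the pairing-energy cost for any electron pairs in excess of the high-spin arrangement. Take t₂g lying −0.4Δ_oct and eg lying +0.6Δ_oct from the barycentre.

Δ_oct < P, so pairing is avoided: the ground state is high-spin.
Filling d⁵ accordingly: t₂g³ eg².
Orbital CFSE = 0.0Δ_oct = 0.0 × 9600 = 0 cm⁻¹.
High-spin has no excess pairs, so no pairing correction applies.

0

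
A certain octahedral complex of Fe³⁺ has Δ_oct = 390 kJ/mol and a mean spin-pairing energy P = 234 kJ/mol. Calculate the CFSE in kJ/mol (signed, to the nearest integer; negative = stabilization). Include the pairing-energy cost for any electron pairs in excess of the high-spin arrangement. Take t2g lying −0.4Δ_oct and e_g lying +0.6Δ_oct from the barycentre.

-312

Fe is in group 8, so Fe³⁺ is d⁵ (8 − 3 = 5).
Here Δ_oct > P (390 > 234), so the low-spin state is favoured.
That gives t2g^5 e_g^0.
Orbital CFSE = -2.0Δ_oct = -2.0 × 390 = -780 kJ/mol.
Excess pairs vs high-spin: 2 − 0 = 2; pairing cost = +468 kJ/mol.
Net CFSE = -780 + 468 = -312 kJ/mol.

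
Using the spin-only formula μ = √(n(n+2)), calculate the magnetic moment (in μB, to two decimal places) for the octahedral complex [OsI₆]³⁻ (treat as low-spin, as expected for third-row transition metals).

Each I⁻ contributes -1; 6 × (-1) = -6. With overall charge -3, Os is in the +3 oxidation state.
Os³⁺: group 8, so d-count = 8 − 3 = 5.
Configuration: t2g^5 e_g^0 → 1 unpaired electron.
μ(spin-only) = √[1(1+2)] = √3 ≈ 1.73 μB.

1.73 μB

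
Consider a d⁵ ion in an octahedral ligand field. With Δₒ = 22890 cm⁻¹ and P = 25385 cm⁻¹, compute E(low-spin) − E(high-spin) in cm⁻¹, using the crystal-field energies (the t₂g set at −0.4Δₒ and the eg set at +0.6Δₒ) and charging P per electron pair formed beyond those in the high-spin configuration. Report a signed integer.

High-spin: t₂g³ eg², CFSE = 0.0Δₒ = 0 cm⁻¹.
Low-spin t₂g⁵ eg⁰ gives -2.0Δₒ = -45780 cm⁻¹, but forming 2 extra pairs costs 2P = 50770 cm⁻¹, so E(LS) = -45780 + 50770 = 4990 cm⁻¹.
The difference is 4990 − (0) = 4990 cm⁻¹, so high-spin lies lower.

4990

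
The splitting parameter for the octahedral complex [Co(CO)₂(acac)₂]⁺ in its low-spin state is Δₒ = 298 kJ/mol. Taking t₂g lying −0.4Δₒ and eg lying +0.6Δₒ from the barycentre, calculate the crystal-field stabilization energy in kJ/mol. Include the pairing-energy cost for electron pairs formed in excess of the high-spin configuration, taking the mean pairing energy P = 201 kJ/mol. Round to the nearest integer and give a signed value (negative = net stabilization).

-313

Ligand charges: 2×(+0) from CO and 2×(-1) from acac⁻ sum to -2; with overall charge +1, Co is +3.
Co³⁺: group 9, so d-count = 9 − 3 = 6.
Configuration: t₂g⁶ eg⁰.
The orbital stabilization is -2.4Δₒ = -2.4 × 298 = -715 kJ/mol.
High-spin d⁶ would be t₂g⁴ eg² with 1 pair; low-spin has 3, so 2 excess pairs cost +2P = +402 kJ/mol.
Combining: -715 + 402 = -313 kJ/mol.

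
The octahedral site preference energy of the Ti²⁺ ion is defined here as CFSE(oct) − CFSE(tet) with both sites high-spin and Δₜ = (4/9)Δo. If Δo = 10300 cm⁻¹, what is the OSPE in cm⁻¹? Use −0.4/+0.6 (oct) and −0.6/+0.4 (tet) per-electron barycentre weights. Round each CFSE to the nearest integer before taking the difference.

Ti²⁺: group 4, so d-count = 4 − 2 = 2.
In an octahedral site d² (HS) is t2g^2 e_g^0, giving CFSE(oct) = -0.8Δo = -8240 cm⁻¹.
Tetrahedral e^2 t2^0 gives -1.2Δₜ = -1.2 × (4/9) × 10300 = -5493 cm⁻¹.
Subtracting, OSPE = -8240 − (-5493) = -2747 cm⁻¹.

-2747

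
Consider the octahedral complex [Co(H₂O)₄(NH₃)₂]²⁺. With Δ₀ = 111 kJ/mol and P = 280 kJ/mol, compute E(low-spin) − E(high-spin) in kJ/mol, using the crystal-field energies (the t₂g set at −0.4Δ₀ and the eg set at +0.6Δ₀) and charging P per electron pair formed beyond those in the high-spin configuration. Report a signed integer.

Ligand charges: 4×(+0) from H₂O and 2×(+0) from NH₃ sum to +0; with overall charge +2, Co is +2.
Co sits in group 9; removing 2 electrons leaves Co²⁺ with 9 − 2 = 7 d electrons.
In the high-spin limit (t₂g⁵ eg²) the orbital term is -0.8Δ₀ = -89 kJ/mol, with no excess pairing.
For low-spin the configuration is t₂g⁶ eg¹: orbital energy -1.8 × 111 = -200 kJ/mol, and 1 additional pair relative to high-spin adds 280 kJ/mol, giving 80 kJ/mol.
E(LS) − E(HS) = 80 − (-89) = 169 kJ/mol.

169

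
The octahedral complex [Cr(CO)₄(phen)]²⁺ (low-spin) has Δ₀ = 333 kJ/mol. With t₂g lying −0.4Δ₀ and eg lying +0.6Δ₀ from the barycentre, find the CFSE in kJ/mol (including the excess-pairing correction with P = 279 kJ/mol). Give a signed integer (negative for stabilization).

Ligand charges: 4×(+0) from CO and 1×(+0) from phen sum to +0; with overall charge +2, Cr is +2.
Cr sits in group 6; removing 2 electrons leaves Cr²⁺ with 6 − 2 = 4 d electrons.
Configuration: t₂g⁴ eg⁰.
CFSE(orbital) = 4×(-0.4Δ₀) + 0×(0.6Δ₀) = -1.6Δ₀; with Δ₀ = 333 kJ/mol that is -533 kJ/mol.
High-spin d⁴ would be t₂g³ eg¹ with 0 pairs; low-spin has 1, so 1 excess pair costs +1P = +279 kJ/mol.
Net CFSE = -533 + 279 = -254 kJ/mol.

-254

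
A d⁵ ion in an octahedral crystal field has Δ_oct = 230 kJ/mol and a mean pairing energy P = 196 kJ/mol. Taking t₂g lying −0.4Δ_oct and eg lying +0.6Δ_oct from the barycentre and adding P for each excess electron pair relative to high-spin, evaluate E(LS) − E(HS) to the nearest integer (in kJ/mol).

High-spin: t₂g³ eg², CFSE = 0.0Δ_oct = 0 kJ/mol.
For low-spin the configuration is t₂g⁵ eg⁰: orbital energy -2.0 × 230 = -460 kJ/mol, and 2 additional pairs relative to high-spin add 392 kJ/mol, giving -68 kJ/mol.
Thus E(LS) − E(HS) = -68 kJ/mol.

-68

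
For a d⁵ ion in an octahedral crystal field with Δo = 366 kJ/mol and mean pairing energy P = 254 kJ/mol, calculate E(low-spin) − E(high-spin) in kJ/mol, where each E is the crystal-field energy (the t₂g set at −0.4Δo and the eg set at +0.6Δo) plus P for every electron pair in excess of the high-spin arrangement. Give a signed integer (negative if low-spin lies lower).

-224

High-spin d⁵ fills as t₂g³ eg² with CFSE 3(−0.4) + 2(+0.6) = 0.0Δo = 0 kJ/mol.
Low-spin: t₂g⁵ eg⁰, orbital CFSE = -2.0Δo = -732 kJ/mol; plus 2 excess pairs × P = +508 kJ/mol; total -224 kJ/mol.
E(LS) − E(HS) = -224 − (0) = -224 kJ/mol.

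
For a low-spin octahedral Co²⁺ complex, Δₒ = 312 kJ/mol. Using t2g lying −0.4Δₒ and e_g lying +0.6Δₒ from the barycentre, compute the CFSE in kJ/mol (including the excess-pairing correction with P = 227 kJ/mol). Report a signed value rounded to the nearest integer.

-335

Group 9 minus oxidation state +2 gives a d⁷ configuration for Co²⁺.
The d⁷ electrons fill as t2g^6 e_g^1.
The orbital stabilization is -1.8Δₒ = -1.8 × 312 = -562 kJ/mol.
Pairing penalty: 3 pairs vs 2 in the high-spin reference → 1 extra × P = 227 kJ/mol.
Net CFSE = -562 + 227 = -335 kJ/mol.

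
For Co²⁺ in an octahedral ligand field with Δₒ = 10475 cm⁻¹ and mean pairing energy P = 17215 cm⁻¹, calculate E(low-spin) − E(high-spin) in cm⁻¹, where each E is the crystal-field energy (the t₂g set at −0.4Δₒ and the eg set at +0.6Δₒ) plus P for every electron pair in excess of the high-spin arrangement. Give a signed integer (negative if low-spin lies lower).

6740

Co²⁺: group 9, so d-count = 9 − 2 = 7.
High-spin: t₂g⁵ eg², CFSE = -0.8Δₒ = -8380 cm⁻¹.
Low-spin t₂g⁶ eg¹ gives -1.8Δₒ = -18855 cm⁻¹, but forming 1 extra pair costs 1P = 17215 cm⁻¹, so E(LS) = -18855 + 17215 = -1640 cm⁻¹.
The difference is -1640 − (-8380) = 6740 cm⁻¹, so high-spin lies lower.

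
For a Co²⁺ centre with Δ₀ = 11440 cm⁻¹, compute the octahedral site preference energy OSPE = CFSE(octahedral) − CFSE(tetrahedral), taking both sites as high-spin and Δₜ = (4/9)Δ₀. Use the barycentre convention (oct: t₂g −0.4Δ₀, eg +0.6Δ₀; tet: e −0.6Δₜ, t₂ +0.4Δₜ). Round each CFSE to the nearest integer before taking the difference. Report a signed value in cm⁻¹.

-3051

Co²⁺: group 9, so d-count = 9 − 2 = 7.
Octahedral (high-spin): t2g^5 e_g^2, CFSE = 5(−0.4) + 2(+0.6) = -0.8Δ₀ = -0.8 × 11440 = -9152 cm⁻¹.
Tetrahedral: e^4 t2^3, CFSE = 4(−0.6) + 3(+0.4) = -1.2Δₜ = -1.2 × (4/9) × 11440 = -6101 cm⁻¹.
Subtracting, OSPE = -9152 − (-6101) = -3051 cm⁻¹.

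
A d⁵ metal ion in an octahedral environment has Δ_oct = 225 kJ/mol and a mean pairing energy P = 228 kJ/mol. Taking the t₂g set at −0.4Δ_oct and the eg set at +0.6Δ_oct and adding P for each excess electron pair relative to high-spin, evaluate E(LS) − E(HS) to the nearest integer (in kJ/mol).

6

High-spin: t₂g³ eg², CFSE = 0.0Δ_oct = 0 kJ/mol.
For low-spin the configuration is t₂g⁵ eg⁰: orbital energy -2.0 × 225 = -450 kJ/mol, and 2 additional pairs relative to high-spin add 456 kJ/mol, giving 6 kJ/mol.
The difference is 6 − (0) = 6 kJ/mol, so high-spin lies lower.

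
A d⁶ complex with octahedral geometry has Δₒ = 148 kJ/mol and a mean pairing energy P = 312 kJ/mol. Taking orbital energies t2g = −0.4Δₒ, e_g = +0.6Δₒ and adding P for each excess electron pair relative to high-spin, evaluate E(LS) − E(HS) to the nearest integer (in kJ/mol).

328

High-spin: t2g^4 e_g^2, CFSE = -0.4Δₒ = -59 kJ/mol.
Low-spin: t2g^6 e_g^0, orbital CFSE = -2.4Δₒ = -355 kJ/mol; plus 2 excess pairs × P = +624 kJ/mol; total 269 kJ/mol.
Thus E(LS) − E(HS) = 328 kJ/mol.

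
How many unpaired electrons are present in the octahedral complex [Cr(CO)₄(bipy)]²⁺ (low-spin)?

Ligand charges: 4×(+0) from CO and 1×(+0) from bipy sum to +0; with overall charge +2, Cr is +2.
Cr is in group 6, so Cr²⁺ is d⁴ (6 − 2 = 4).
Configuration: t₂g⁴ eg⁰, giving 2 unpaired electrons.

2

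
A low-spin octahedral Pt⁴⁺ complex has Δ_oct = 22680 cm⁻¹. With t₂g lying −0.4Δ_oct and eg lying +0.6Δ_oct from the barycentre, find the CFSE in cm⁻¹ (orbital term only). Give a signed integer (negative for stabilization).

-54432

Pt sits in group 10; removing 4 electrons leaves Pt⁴⁺ with 10 − 4 = 6 d electrons.
Configuration: t₂g⁶ eg⁰.
Orbital CFSE = 6(-0.4) + 0(0.6) = -2.4Δ_oct = -2.4 × 22680 = -54432 cm⁻¹.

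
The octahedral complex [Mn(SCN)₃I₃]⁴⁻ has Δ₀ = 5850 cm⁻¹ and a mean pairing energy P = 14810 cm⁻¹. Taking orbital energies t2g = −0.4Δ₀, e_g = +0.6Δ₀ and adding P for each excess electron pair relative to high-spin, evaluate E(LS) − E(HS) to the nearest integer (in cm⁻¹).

Ligand charges: 3×(-1) from SCN⁻ and 3×(-1) from I⁻ sum to -6; with overall charge -4, Mn is +2.
Mn sits in group 7; removing 2 electrons leaves Mn²⁺ with 7 − 2 = 5 d electrons.
High-spin: t2g^3 e_g^2, CFSE = 0.0Δ₀ = 0 cm⁻¹.
For low-spin the configuration is t2g^5 e_g^0: orbital energy -2.0 × 5850 = -11700 cm⁻¹, and 2 additional pairs relative to high-spin add 29620 cm⁻¹, giving 17920 cm⁻¹.
Thus E(LS) − E(HS) = 17920 cm⁻¹.

17920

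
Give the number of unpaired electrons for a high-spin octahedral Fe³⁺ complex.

Group 8 minus oxidation state +3 gives a d⁵ configuration for Fe³⁺.
Configuration: t2g^3 e_g^2, giving 5 unpaired electrons.

5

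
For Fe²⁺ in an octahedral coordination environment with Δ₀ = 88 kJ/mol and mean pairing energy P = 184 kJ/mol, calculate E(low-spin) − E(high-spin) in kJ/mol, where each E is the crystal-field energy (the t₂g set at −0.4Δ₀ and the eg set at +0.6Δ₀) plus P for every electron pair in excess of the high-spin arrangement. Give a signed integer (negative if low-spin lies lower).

192

Group 8 minus oxidation state +2 gives a d⁶ configuration for Fe²⁺.
High-spin d⁶ fills as t₂g⁴ eg² with CFSE 4(−0.4) + 2(+0.6) = -0.4Δ₀ = -35 kJ/mol.
Low-spin: t₂g⁶ eg⁰, orbital CFSE = -2.4Δ₀ = -211 kJ/mol; plus 2 excess pairs × P = +368 kJ/mol; total 157 kJ/mol.
The difference is 157 − (-35) = 192 kJ/mol, so high-spin lies lower.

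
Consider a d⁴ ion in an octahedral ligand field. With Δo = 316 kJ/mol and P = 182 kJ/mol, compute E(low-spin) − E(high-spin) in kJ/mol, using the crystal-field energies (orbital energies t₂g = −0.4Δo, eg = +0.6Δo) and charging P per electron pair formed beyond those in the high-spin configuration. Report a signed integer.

In the high-spin limit (t₂g³ eg¹) the orbital term is -0.6Δo = -190 kJ/mol, with no excess pairing.
Low-spin: t₂g⁴ eg⁰, orbital CFSE = -1.6Δo = -506 kJ/mol; plus 1 excess pair × P = +182 kJ/mol; total -324 kJ/mol.
The difference is -324 − (-190) = -134 kJ/mol, so low-spin lies lower.

-134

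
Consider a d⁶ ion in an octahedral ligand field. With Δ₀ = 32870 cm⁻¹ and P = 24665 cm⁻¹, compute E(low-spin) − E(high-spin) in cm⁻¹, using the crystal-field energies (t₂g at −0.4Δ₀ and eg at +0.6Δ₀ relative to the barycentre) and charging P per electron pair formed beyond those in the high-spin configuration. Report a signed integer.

High-spin d⁶ fills as t₂g⁴ eg² with CFSE 4(−0.4) + 2(+0.6) = -0.4Δ₀ = -13148 cm⁻¹.
Low-spin t₂g⁶ eg⁰ gives -2.4Δ₀ = -78888 cm⁻¹, but forming 2 extra pairs costs 2P = 49330 cm⁻¹, so E(LS) = -78888 + 49330 = -29558 cm⁻¹.
Thus E(LS) − E(HS) = -16410 cm⁻¹.

-16410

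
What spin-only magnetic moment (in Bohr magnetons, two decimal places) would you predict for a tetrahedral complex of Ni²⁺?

Ni is in group 10, so Ni²⁺ is d⁸ (10 − 2 = 8).
Tetrahedral splitting is small, so the complex is high-spin.
Configuration: e⁴ t₂⁴ → 2 unpaired electrons.
μ(spin-only) = √[2(2+2)] = √8 ≈ 2.83 Bohr magnetons.

2.83 Bohr magnetons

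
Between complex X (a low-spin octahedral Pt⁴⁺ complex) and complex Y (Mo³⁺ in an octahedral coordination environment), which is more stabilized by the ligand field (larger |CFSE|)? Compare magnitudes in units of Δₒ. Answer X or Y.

X: Pt sits in group 10; removing 4 electrons leaves Pt⁴⁺ with 10 − 4 = 6 d electrons; t2g^6 e_g^0, CFSE = -2.4Δₒ.
Y: Mo is in group 6, so Mo³⁺ is d³ (6 − 3 = 3); For octahedral d³ the high- and low-spin configurations coincide; t2g^3 e_g^0, CFSE = -1.2Δₒ.
So X has the larger |CFSE|.

X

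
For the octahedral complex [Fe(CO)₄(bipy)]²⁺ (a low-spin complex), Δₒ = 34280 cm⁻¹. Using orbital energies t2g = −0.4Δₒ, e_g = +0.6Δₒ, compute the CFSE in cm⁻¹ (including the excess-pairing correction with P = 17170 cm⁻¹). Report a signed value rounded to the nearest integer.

-47932

Ligand charges: 4×(+0) from CO and 1×(+0) from bipy sum to +0; with overall charge +2, Fe is +2.
Fe sits in group 8; removing 2 electrons leaves Fe²⁺ with 8 − 2 = 6 d electrons.
Configuration: t2g^6 e_g^0.
CFSE(orbital) = 6×(-0.4Δₒ) + 0×(0.6Δₒ) = -2.4Δₒ; with Δₒ = 34280 cm⁻¹ that is -82272 cm⁻¹.
Relative to high-spin t2g^4 e_g^2 (1 paired), the low-spin configuration has 2 additional pairs, contributing +2 × 17170 = +34340 cm⁻¹.
Net CFSE = -82272 + 34340 = -47932 cm⁻¹.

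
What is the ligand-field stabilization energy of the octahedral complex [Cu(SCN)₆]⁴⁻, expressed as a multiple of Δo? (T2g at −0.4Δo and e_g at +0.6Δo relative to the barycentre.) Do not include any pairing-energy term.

-0.6 Δo

Each SCN⁻ contributes -1; 6 × (-1) = -6. With overall charge -4, Cu is in the +2 oxidation state.
Cu is in group 11, so Cu²⁺ is d⁹ (11 − 2 = 9).
Configuration: t2g^6 e_g^3.
CFSE = 6(-0.4Δo) + 3(0.6Δo) = -2.4Δo + 1.8Δo = -0.6Δo.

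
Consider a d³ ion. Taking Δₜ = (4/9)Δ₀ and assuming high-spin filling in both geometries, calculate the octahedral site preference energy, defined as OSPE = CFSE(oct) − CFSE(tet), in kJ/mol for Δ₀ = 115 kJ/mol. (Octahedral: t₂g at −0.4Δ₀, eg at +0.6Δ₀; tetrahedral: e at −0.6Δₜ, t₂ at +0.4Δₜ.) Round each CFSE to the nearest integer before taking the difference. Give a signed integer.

In an octahedral site d³ (HS) is t₂g³ eg⁰, giving CFSE(oct) = -1.2Δ₀ = -138 kJ/mol.
Tetrahedral: e² t₂¹, CFSE = 2(−0.6) + 1(+0.4) = -0.8Δₜ = -0.8 × (4/9) × 115 = -41 kJ/mol.
OSPE = -138 − (-41) = -97 kJ/mol.

-97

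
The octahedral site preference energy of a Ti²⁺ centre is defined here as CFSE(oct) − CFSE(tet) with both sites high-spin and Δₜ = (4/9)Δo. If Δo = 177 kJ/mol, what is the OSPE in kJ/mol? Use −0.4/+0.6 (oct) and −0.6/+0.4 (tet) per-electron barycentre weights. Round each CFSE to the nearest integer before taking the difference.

-48

Ti sits in group 4; removing 2 electrons leaves Ti²⁺ with 4 − 2 = 2 d electrons.
Octahedral (high-spin): t₂g² eg⁰, CFSE = 2(−0.4) + 0(+0.6) = -0.8Δo = -0.8 × 177 = -142 kJ/mol.
Tetrahedral e² t₂⁰ gives -1.2Δₜ = -1.2 × (4/9) × 177 = -94 kJ/mol.
OSPE = -142 − (-94) = -48 kJ/mol.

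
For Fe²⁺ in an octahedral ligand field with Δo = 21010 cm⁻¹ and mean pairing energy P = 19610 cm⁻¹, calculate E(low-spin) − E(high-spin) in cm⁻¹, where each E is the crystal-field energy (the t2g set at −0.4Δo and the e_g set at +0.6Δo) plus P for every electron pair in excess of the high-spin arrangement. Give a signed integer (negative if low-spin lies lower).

-2800

Fe sits in group 8; removing 2 electrons leaves Fe²⁺ with 8 − 2 = 6 d electrons.
High-spin d⁶ fills as t2g^4 e_g^2 with CFSE 4(−0.4) + 2(+0.6) = -0.4Δo = -8404 cm⁻¹.
Low-spin t2g^6 e_g^0 gives -2.4Δo = -50424 cm⁻¹, but forming 2 extra pairs costs 2P = 39220 cm⁻¹, so E(LS) = -50424 + 39220 = -11204 cm⁻¹.
Thus E(LS) − E(HS) = -2800 cm⁻¹.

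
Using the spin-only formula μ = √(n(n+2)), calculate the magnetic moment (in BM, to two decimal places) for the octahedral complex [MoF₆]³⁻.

3.87 BM

Each F⁻ contributes -1; 6 × (-1) = -6. With overall charge -3, Mo is in the +3 oxidation state.
Mo sits in group 6; removing 3 electrons leaves Mo³⁺ with 6 − 3 = 3 d electrons.
Configuration: t2g^3 e_g^0 → 3 unpaired electrons.
μ(spin-only) = √[3(3+2)] = √15 ≈ 3.87 BM.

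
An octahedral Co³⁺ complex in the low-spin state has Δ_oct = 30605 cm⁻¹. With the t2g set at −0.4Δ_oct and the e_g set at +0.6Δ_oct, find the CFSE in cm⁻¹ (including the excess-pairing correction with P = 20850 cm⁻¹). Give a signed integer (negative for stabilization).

Co³⁺: group 9, so d-count = 9 − 3 = 6.
Configuration: t2g^6 e_g^0.
CFSE(orbital) = 6×(-0.4Δ_oct) + 0×(0.6Δ_oct) = -2.4Δ_oct; with Δ_oct = 30605 cm⁻¹ that is -73452 cm⁻¹.
High-spin d⁶ would be t2g^4 e_g^2 with 1 pair; low-spin has 3, so 2 excess pairs cost +2P = +41700 cm⁻¹.
Combining: -73452 + 41700 = -31752 cm⁻¹.

-31752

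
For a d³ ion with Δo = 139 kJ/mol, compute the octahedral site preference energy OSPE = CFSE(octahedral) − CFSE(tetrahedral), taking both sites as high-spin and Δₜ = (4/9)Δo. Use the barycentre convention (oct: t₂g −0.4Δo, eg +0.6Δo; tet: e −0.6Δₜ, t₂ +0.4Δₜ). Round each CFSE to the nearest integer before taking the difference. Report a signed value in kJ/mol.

In an octahedral site d³ (HS) is t₂g³ eg⁰, giving CFSE(oct) = -1.2Δo = -167 kJ/mol.
Tetrahedral e² t₂¹ gives -0.8Δₜ = -0.8 × (4/9) × 139 = -49 kJ/mol.
OSPE = -167 − (-49) = -118 kJ/mol.

-118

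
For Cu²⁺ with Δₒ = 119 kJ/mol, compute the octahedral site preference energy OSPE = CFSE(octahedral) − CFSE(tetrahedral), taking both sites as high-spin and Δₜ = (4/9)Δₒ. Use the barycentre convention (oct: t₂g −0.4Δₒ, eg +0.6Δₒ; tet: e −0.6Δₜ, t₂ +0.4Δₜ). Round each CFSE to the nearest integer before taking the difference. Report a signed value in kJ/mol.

-50

Cu is in group 11, so Cu²⁺ is d⁹ (11 − 2 = 9).
In an octahedral site d⁹ (HS) is t₂g⁶ eg³, giving CFSE(oct) = -0.6Δₒ = -71 kJ/mol.
Tetrahedral: e⁴ t₂⁵, CFSE = 4(−0.6) + 5(+0.4) = -0.4Δₜ = -0.4 × (4/9) × 119 = -21 kJ/mol.
Subtracting, OSPE = -71 − (-21) = -50 kJ/mol.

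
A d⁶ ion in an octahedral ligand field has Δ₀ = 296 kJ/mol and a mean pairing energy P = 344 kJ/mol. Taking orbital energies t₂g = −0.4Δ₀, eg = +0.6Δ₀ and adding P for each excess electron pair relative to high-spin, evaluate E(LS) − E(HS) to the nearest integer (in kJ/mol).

High-spin: t₂g⁴ eg², CFSE = -0.4Δ₀ = -118 kJ/mol.
Low-spin t₂g⁶ eg⁰ gives -2.4Δ₀ = -710 kJ/mol, but forming 2 extra pairs costs 2P = 688 kJ/mol, so E(LS) = -710 + 688 = -22 kJ/mol.
E(LS) − E(HS) = -22 − (-118) = 96 kJ/mol.

96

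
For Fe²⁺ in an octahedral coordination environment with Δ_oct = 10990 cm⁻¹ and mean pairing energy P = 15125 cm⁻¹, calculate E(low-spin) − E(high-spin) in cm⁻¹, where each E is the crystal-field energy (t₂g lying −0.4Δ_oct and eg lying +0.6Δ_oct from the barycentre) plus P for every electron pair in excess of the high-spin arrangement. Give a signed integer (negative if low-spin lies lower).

8270

Fe is in group 8, so Fe²⁺ is d⁶ (8 − 2 = 6).
High-spin d⁶ fills as t₂g⁴ eg² with CFSE 4(−0.4) + 2(+0.6) = -0.4Δ_oct = -4396 cm⁻¹.
Low-spin t₂g⁶ eg⁰ gives -2.4Δ_oct = -26376 cm⁻¹, but forming 2 extra pairs costs 2P = 30250 cm⁻¹, so E(LS) = -26376 + 30250 = 3874 cm⁻¹.
The difference is 3874 − (-4396) = 8270 cm⁻¹, so high-spin lies lower.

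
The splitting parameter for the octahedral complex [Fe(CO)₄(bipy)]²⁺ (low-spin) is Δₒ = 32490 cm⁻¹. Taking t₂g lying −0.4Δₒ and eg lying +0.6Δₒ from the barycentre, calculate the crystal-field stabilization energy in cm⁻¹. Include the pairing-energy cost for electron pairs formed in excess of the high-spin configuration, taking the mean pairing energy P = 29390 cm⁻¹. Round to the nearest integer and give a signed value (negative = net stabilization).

-19196

Ligand charges: 4×(+0) from CO and 1×(+0) from bipy sum to +0; with overall charge +2, Fe is +2.
Fe sits in group 8; removing 2 electrons leaves Fe²⁺ with 8 − 2 = 6 d electrons.
Configuration: t₂g⁶ eg⁰.
CFSE(orbital) = 6×(-0.4Δₒ) + 0×(0.6Δₒ) = -2.4Δₒ; with Δₒ = 32490 cm⁻¹ that is -77976 cm⁻¹.
Pairing penalty: 3 pairs vs 1 in the high-spin reference → 2 extra × P = 58780 cm⁻¹.
Net CFSE = -77976 + 58780 = -19196 cm⁻¹.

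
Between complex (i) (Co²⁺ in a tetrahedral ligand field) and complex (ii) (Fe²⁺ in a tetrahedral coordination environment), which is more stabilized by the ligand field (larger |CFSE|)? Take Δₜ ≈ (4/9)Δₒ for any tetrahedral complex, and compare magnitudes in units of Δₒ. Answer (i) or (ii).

(i)

(i): Co²⁺: group 9, so d-count = 9 − 2 = 7; With tetrahedral geometry the complex is necessarily high-spin; e⁴ t₂³, CFSE = -1.2Δₜ ≈ -0.53Δₒ.
(ii): Fe²⁺: group 8, so d-count = 8 − 2 = 6; With tetrahedral geometry the complex is necessarily high-spin; e^3 t2^3, CFSE = -0.6Δₜ ≈ -0.27Δₒ.
So (i) has the larger |CFSE|.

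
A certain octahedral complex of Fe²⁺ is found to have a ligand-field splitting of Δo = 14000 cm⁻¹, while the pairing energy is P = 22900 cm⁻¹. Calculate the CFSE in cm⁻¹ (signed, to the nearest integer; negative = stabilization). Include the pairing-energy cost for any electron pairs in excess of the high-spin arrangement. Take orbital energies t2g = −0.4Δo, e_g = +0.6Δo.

-5600

Fe is in group 8, so Fe²⁺ is d⁶ (8 − 2 = 6).
Here Δo < P (14000 < 22900), so the high-spin state is favoured.
Configuration: t2g^4 e_g^2.
Orbital CFSE = -0.4Δo = -0.4 × 14000 = -5600 cm⁻¹.
High-spin has no excess pairs, so no pairing correction applies.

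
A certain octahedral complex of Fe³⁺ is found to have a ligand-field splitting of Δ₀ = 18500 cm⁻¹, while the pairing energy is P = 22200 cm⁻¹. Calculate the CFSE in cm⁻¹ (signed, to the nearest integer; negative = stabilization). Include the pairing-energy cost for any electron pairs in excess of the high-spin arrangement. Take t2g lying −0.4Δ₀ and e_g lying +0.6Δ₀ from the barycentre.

Fe is in group 8, so Fe³⁺ is d⁵ (8 − 3 = 5).
Δ₀ < P, so pairing is avoided: the ground state is high-spin.
That gives t2g^3 e_g^2.
Orbital CFSE = 0.0Δ₀ = 0.0 × 18500 = 0 cm⁻¹.
High-spin has no excess pairs, so no pairing correction applies.

0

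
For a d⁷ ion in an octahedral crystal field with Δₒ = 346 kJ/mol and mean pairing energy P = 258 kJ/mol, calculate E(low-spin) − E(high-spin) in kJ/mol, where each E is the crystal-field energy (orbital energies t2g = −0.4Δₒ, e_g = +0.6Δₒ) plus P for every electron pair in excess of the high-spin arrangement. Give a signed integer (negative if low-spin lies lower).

High-spin: t2g^5 e_g^2, CFSE = -0.8Δₒ = -277 kJ/mol.
For low-spin the configuration is t2g^6 e_g^1: orbital energy -1.8 × 346 = -623 kJ/mol, and 1 additional pair relative to high-spin adds 258 kJ/mol, giving -365 kJ/mol.
The difference is -365 − (-277) = -88 kJ/mol, so low-spin lies lower.

-88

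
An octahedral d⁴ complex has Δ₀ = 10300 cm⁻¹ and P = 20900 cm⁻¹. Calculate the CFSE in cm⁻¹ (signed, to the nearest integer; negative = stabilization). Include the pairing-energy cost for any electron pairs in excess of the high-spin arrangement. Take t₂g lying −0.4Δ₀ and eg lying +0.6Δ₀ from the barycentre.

-6180

With Δ₀ < P the complex is high-spin.
Filling d⁴ accordingly: t₂g³ eg¹.
Orbital CFSE = -0.6Δ₀ = -0.6 × 10300 = -6180 cm⁻¹.
High-spin has no excess pairs, so no pairing correction applies.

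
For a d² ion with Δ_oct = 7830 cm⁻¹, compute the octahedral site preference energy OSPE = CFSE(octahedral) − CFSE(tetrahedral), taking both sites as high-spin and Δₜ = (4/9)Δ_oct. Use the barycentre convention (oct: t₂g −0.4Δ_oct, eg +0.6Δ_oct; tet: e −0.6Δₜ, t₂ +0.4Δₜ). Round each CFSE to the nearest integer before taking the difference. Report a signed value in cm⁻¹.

-2088

Octahedral high-spin t₂g² eg⁰: CFSE = -0.8 × 7830 = -6264 cm⁻¹.
In a tetrahedral site the filling is e² t₂⁰: CFSE(tet) = -1.2Δₜ = -1.2 × (4/9)(7830) = -4176 cm⁻¹.
OSPE = -6264 − (-4176) = -2088 cm⁻¹.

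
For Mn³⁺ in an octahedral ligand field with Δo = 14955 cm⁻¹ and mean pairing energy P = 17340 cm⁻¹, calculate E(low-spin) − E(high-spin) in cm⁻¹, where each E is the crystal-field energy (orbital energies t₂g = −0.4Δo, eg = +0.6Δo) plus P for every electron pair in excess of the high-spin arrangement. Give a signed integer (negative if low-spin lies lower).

Group 7 minus oxidation state +3 gives a d⁴ configuration for Mn³⁺.
In the high-spin limit (t₂g³ eg¹) the orbital term is -0.6Δo = -8973 cm⁻¹, with no excess pairing.
For low-spin the configuration is t₂g⁴ eg⁰: orbital energy -1.6 × 14955 = -23928 cm⁻¹, and 1 additional pair relative to high-spin adds 17340 cm⁻¹, giving -6588 cm⁻¹.
E(LS) − E(HS) = -6588 − (-8973) = 2385 cm⁻¹.

2385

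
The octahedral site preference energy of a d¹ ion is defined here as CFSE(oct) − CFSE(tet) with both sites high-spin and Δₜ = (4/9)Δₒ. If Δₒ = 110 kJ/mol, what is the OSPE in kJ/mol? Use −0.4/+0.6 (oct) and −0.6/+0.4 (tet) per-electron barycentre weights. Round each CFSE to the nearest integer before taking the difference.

-15

In an octahedral site d¹ (HS) is t₂g¹ eg⁰, giving CFSE(oct) = -0.4Δₒ = -44 kJ/mol.
Tetrahedral: e¹ t₂⁰, CFSE = 1(−0.6) + 0(+0.4) = -0.6Δₜ = -0.6 × (4/9) × 110 = -29 kJ/mol.
OSPE = -44 − (-29) = -15 kJ/mol.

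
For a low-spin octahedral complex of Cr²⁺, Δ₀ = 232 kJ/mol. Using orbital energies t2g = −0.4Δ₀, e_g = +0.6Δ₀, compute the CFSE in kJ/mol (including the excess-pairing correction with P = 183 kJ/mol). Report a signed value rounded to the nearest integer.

Cr is in group 6, so Cr²⁺ is d⁴ (6 − 2 = 4).
The d⁴ electrons fill as t2g^4 e_g^0.
The orbital stabilization is -1.6Δ₀ = -1.6 × 232 = -371 kJ/mol.
High-spin d⁴ would be t2g^3 e_g^1 with 0 pairs; low-spin has 1, so 1 excess pair costs +1P = +183 kJ/mol.
Overall CFSE = -371 + 183 = -188 kJ/mol.

-188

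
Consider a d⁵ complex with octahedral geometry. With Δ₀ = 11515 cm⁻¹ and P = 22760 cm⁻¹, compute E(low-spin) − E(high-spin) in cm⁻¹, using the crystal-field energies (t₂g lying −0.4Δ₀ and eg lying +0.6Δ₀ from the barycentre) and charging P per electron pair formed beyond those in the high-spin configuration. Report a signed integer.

22490

High-spin d⁵ fills as t₂g³ eg² with CFSE 3(−0.4) + 2(+0.6) = 0.0Δ₀ = 0 cm⁻¹.
Low-spin: t₂g⁵ eg⁰, orbital CFSE = -2.0Δ₀ = -23030 cm⁻¹; plus 2 excess pairs × P = +45520 cm⁻¹; total 22490 cm⁻¹.
The difference is 22490 − (0) = 22490 cm⁻¹, so high-spin lies lower.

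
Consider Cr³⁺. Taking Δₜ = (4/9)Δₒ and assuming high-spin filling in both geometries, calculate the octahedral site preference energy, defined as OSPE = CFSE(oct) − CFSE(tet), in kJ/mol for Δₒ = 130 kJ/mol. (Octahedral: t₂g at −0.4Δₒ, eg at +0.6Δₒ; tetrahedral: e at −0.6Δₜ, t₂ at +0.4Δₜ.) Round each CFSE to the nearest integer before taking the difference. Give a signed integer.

Cr sits in group 6; removing 3 electrons leaves Cr³⁺ with 6 − 3 = 3 d electrons.
In an octahedral site d³ (HS) is t2g^3 e_g^0, giving CFSE(oct) = -1.2Δₒ = -156 kJ/mol.
Tetrahedral e^2 t2^1 gives -0.8Δₜ = -0.8 × (4/9) × 130 = -46 kJ/mol.
Subtracting, OSPE = -156 − (-46) = -110 kJ/mol.

-110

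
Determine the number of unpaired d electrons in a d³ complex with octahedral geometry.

Configuration: t2g^3 e_g^0, giving 3 unpaired electrons.

3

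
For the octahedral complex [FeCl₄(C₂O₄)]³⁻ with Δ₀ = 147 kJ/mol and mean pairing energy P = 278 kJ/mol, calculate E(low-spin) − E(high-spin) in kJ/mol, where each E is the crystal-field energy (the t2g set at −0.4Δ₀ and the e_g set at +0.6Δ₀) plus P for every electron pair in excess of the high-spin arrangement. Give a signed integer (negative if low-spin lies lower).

262

Ligand charges: 4×(-1) from Cl⁻ and 1×(-2) from C₂O₄²⁻ sum to -6; with overall charge -3, Fe is +3.
Fe sits in group 8; removing 3 electrons leaves Fe³⁺ with 8 − 3 = 5 d electrons.
In the high-spin limit (t2g^3 e_g^2) the orbital term is 0.0Δ₀ = 0 kJ/mol, with no excess pairing.
Low-spin: t2g^5 e_g^0, orbital CFSE = -2.0Δ₀ = -294 kJ/mol; plus 2 excess pairs × P = +556 kJ/mol; total 262 kJ/mol.
Thus E(LS) − E(HS) = 262 kJ/mol.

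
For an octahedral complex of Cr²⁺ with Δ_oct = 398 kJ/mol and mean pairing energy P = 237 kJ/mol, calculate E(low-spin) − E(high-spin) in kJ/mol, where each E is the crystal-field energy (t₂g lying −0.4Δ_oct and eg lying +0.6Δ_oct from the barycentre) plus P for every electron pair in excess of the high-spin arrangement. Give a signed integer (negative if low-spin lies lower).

Cr sits in group 6; removing 2 electrons leaves Cr²⁺ with 6 − 2 = 4 d electrons.
In the high-spin limit (t₂g³ eg¹) the orbital term is -0.6Δ_oct = -239 kJ/mol, with no excess pairing.
For low-spin the configuration is t₂g⁴ eg⁰: orbital energy -1.6 × 398 = -637 kJ/mol, and 1 additional pair relative to high-spin adds 237 kJ/mol, giving -400 kJ/mol.
Thus E(LS) − E(HS) = -161 kJ/mol.

-161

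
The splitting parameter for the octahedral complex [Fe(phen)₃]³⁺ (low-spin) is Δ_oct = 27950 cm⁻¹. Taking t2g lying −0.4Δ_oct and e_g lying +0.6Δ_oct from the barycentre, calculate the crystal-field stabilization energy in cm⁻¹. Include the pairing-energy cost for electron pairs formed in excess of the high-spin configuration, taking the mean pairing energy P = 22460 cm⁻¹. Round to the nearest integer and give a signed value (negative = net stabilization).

-10980

phen is neutral, so the +3 overall charge sits on Fe: oxidation state +3.
Fe is in group 8, so Fe³⁺ is d⁵ (8 − 3 = 5).
Electron filling gives t2g^5 e_g^0.
The orbital stabilization is -2.0Δ_oct = -2.0 × 27950 = -55900 cm⁻¹.
Pairing penalty: 2 pairs vs 0 in the high-spin reference → 2 extra × P = 44920 cm⁻¹.
Overall CFSE = -55900 + 44920 = -10980 cm⁻¹.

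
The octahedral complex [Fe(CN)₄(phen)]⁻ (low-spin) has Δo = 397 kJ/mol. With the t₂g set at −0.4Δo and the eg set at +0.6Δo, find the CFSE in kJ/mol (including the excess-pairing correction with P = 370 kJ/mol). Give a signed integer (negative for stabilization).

-54

Ligand charges: 4×(-1) from CN⁻ and 1×(+0) from phen sum to -4; with overall charge -1, Fe is +3.
Group 8 minus oxidation state +3 gives a d⁵ configuration for Fe³⁺.
Electron filling gives t₂g⁵ eg⁰.
Orbital CFSE = 5(-0.4) + 0(0.6) = -2.0Δo = -2.0 × 397 = -794 kJ/mol.
Relative to high-spin t₂g³ eg² (0 paired), the low-spin configuration has 2 additional pairs, contributing +2 × 370 = +740 kJ/mol.
Combining: -794 + 740 = -54 kJ/mol.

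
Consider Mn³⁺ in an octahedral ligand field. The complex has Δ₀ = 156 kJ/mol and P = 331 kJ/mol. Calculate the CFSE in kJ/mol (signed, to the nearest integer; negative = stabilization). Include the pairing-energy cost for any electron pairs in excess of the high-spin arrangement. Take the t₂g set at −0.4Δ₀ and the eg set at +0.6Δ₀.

Mn sits in group 7; removing 3 electrons leaves Mn³⁺ with 7 − 3 = 4 d electrons.
Since Δ₀ = 156 kJ/mol < P = 331 kJ/mol, the complex adopts the high-spin configuration.
That gives t₂g³ eg¹.
Orbital CFSE = -0.6Δ₀ = -0.6 × 156 = -94 kJ/mol.
High-spin has no excess pairs, so no pairing correction applies.

-94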